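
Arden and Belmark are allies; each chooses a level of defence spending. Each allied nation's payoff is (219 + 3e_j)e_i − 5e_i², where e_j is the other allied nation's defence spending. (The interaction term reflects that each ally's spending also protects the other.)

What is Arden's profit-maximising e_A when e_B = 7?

Arden's payoff is (219 + 3e_B)e_A − 5e_A².
∂π/∂e_A = 219 + 3e_B − 10e_A = 0, so e_A = 21.9 + 0.3e_B.
At e_B = 7: e_A = 21.9 + 0.3·7 = 24.

24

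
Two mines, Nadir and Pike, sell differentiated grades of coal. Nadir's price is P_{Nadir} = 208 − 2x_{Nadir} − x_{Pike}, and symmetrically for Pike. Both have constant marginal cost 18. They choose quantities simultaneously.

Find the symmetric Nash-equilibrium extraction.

38

Mine Nadir's profit: π = x_{Nadir}(208 − 2x_{Nadir} − x_{Pike}) − 18x_{Nadir}.
∂π/∂x_{Nadir} = 190 − 4x_{Nadir} − x_{Pike} = 0 ⇒ x_{Nadir} = 47.5 − 0.25x_{Pike}.
Setting x_{Nadir} = x_{Pike} in the reaction function: x_{Nadir} = 47.5 − 0.25x_{Nadir}, so x_{Nadir} = 47.5 / 1.25 = 38.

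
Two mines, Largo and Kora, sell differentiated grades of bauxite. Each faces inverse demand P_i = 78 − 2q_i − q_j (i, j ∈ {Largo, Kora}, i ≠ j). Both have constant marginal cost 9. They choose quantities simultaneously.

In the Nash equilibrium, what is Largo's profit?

380.88

Mine Largo's profit: π = q_{Largo}(78 − 2q_{Largo} − q_{Kora}) − 9q_{Largo}.
∂π/∂q_{Largo} = 69 − 4q_{Largo} − q_{Kora} = 0 ⇒ q_{Largo} = 17.25 − 0.25q_{Kora}.
The game is symmetric, so in equilibrium q_{Kora} = q_{Largo}: the reaction function gives 1.25q_{Largo} = 17.25, hence q_{Largo} = 13.8.
P_{Largo} = 78 − 2·13.8 − 13.8 = 36.6.
Profit = (36.6 − 9)·13.8 = 380.88.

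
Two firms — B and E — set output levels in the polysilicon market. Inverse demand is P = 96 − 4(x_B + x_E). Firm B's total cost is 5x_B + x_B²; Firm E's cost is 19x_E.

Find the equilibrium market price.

Firm B's profit: π = x_B(96 − 4(x_B + x_E)) − 5x_B − x_B².
∂π/∂x_B = 91 − 10x_B − 4x_E = 0, so x_B = 9.1 − 0.4x_E.
For E: ∂π/∂x_E = 77 − 8x_E − 4x_B = 0 ⇒ x_E = 9.625 − 0.5x_B.
Solving the two reaction functions simultaneously: (1 − (−0.4)(−0.5))x_B = 9.1 − 0.4·9.625, so 0.8x_B = 5.25 and x_B = 6.5625.
Then x_E = 9.625 − 0.5·6.5625 = 203/32.
Equilibrium price: P = 96 − 4·(413/32) = 44.375.

44.375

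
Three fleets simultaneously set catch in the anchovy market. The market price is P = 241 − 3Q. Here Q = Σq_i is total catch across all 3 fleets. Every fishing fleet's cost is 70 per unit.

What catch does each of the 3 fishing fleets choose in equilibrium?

A representative fishing fleet's profit is π_i = q_i(241 − 3Q) − 70q_i, with Q = q_i + Σ_{j≠i} q_j.
First-order condition: 171 − 6q_i − 3Σ_{j≠i} q_j = 0.
With identical fishing fleets, set every q_j = q: then 171 − 6q − 6q = 0, i.e. q = 171/12 = 14.25.

14.25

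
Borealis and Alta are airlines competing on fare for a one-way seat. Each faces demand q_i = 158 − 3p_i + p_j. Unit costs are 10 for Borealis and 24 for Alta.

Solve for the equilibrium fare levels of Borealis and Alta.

38.8, 44.8

Borealis's profit: π = (p_{Borealis} − 10)(158 − 3p_{Borealis} + p_{Alta}).
∂π/∂p_{Borealis} = 188 − 6p_{Borealis} + p_{Alta} = 0 ⇒ p_{Borealis} = 94/3 + (1/6)p_{Alta}.
Similarly p_{Alta} = 115/3 + (1/6)p_{Borealis}.
Substituting the second reaction function into the first: p_{Borealis} = 94/3 + (1/6)(115/3 + (1/6)p_{Borealis}), which gives (35/36)p_{Borealis} = 679/18 ⇒ p_{Borealis} = 38.8.
Then p_{Alta} = 115/3 + (1/6)·38.8 = 44.8.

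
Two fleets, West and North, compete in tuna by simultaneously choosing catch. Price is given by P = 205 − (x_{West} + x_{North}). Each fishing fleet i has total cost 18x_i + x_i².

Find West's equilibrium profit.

2797.52

Fishing fleet West's profit: π = x_{West}(205 − (x_{West} + x_{North})) − 18x_{West} − x_{West}².
∂π/∂x_{West} = 187 − 4x_{West} − x_{North} = 0, so x_{West} = 46.75 − 0.25x_{North}.
By symmetry x_{North} = x_{West}; substituting into the reaction function, 1.25x_{West} = 46.75 and x_{West} = 37.4.
Price P = 205 − 74.8 = 130.2.
West's profit: (130.2 − 18)·37.4 − (37.4)² = 2797.52.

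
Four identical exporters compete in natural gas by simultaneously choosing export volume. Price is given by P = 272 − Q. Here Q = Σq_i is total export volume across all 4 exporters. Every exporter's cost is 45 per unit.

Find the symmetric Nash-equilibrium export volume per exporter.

45.4

A representative exporter's profit is π_i = q_i(272 − Q) − 45q_i, with Q = q_i + Σ_{j≠i} q_j.
First-order condition: 227 − 2q_i − Σ_{j≠i} q_j = 0.
Imposing symmetry (q_j = q for all j) turns Σ_{j≠i} q_j into 3q, so 227 = 5q and q = 45.4.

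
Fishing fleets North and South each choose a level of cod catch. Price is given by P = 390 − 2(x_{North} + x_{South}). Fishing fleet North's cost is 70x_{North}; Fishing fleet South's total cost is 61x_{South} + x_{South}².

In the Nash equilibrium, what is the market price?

196.2

Fishing fleet North's profit: π = x_{North}(390 − 2(x_{North} + x_{South})) − 70x_{North}.
∂π/∂x_{North} = 320 − 4x_{North} − 2x_{South} = 0, so x_{North} = 80 − 0.5x_{South}.
For South: ∂π/∂x_{South} = 329 − 6x_{South} − 2x_{North} = 0 ⇒ x_{South} = 329/6 − (1/3)x_{North}.
Solving the two reaction functions simultaneously: (1 − (−0.5)(−1/3))x_{North} = 80 − 0.5·(329/6), so (5/6)x_{North} = 631/12 and x_{North} = 63.1.
Then x_{South} = 329/6 − (1/3)·63.1 = 33.8.
Equilibrium price: P = 390 − 2·96.9 = 196.2.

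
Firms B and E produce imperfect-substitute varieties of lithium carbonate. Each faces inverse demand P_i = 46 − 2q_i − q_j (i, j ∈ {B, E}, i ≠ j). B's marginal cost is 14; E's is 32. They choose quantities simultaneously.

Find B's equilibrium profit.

Firm B's profit: π = q_B(46 − 2q_B − q_E) − 14q_B.
∂π/∂q_B = 32 − 4q_B − q_E = 0 ⇒ q_B = 8 − 0.25q_E.
Similarly q_E = 3.5 − 0.25q_B.
Substituting the second reaction function into the first: q_B = 8 − 0.25(3.5 − 0.25q_B), which gives 0.9375q_B = 7.125 ⇒ q_B = 7.6.
Then q_E = 3.5 − 0.25·7.6 = 1.6.
P_B = 46 − 2·7.6 − 1.6 = 29.2.
Profit = (29.2 − 14)·7.6 = 115.52.

115.52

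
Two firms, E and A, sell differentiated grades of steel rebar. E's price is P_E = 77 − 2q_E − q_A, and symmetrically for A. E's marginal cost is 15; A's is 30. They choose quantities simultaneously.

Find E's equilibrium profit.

359.12

Firm E's profit: π = q_E(77 − 2q_E − q_A) − 15q_E.
∂π/∂q_E = 62 − 4q_E − q_A = 0 ⇒ q_E = 15.5 − 0.25q_A.
Similarly q_A = 11.75 − 0.25q_E.
Plugging q_A into E's best response: q_E = 15.5 − 0.25(11.75 − 0.25q_E) ⇒ 0.9375q_E = 12.5625, so q_E = 13.4.
Then q_A = 11.75 − 0.25·13.4 = 8.4.
P_E = 77 − 2·13.4 − 8.4 = 41.8.
Profit = (41.8 − 15)·13.4 = 359.12.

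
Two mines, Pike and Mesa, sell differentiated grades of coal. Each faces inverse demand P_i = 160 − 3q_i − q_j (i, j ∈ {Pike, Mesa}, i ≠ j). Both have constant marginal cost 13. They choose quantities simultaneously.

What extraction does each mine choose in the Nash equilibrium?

21

Mine Pike's profit: π = q_{Pike}(160 − 3q_{Pike} − q_{Mesa}) − 13q_{Pike}.
∂π/∂q_{Pike} = 147 − 6q_{Pike} − q_{Mesa} = 0 ⇒ q_{Pike} = 24.5 − (1/6)q_{Mesa}.
By symmetry q_{Mesa} = q_{Pike}; substituting into the reaction function, (7/6)q_{Pike} = 24.5 and q_{Pike} = 21.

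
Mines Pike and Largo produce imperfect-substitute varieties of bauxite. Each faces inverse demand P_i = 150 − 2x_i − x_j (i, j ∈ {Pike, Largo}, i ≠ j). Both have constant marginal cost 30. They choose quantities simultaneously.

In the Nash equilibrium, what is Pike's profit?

1152

Mine Pike's profit: π = x_{Pike}(150 − 2x_{Pike} − x_{Largo}) − 30x_{Pike}.
∂π/∂x_{Pike} = 120 − 4x_{Pike} − x_{Largo} = 0 ⇒ x_{Pike} = 30 − 0.25x_{Largo}.
The game is symmetric, so in equilibrium x_{Largo} = x_{Pike}: the reaction function gives 1.25x_{Pike} = 30, hence x_{Pike} = 24.
P_{Pike} = 150 − 2·24 − 24 = 78.
Profit = (78 − 30)·24 = 1152.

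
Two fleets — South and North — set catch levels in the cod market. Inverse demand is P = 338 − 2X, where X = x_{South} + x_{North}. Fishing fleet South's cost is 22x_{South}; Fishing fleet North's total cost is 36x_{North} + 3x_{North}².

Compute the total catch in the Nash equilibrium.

87

Fishing fleet South's profit: π = x_{South}(338 − 2(x_{South} + x_{North})) − 22x_{South}.
∂π/∂x_{South} = 316 − 4x_{South} − 2x_{North} = 0, so x_{South} = 79 − 0.5x_{North}.
For North: ∂π/∂x_{North} = 302 − 10x_{North} − 2x_{South} = 0 ⇒ x_{North} = 30.2 − 0.2x_{South}.
Solving the two reaction functions simultaneously: (1 − (−0.5)(−0.2))x_{South} = 79 − 0.5·30.2, so 0.9x_{South} = 63.9 and x_{South} = 71.
Then x_{North} = 30.2 − 0.2·71 = 16.
Total catch: 71 + 16 = 87.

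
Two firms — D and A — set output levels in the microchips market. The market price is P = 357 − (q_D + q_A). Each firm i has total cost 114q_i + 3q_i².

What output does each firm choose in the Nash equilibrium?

Firm D's profit: π = q_D(357 − (q_D + q_A)) − 114q_D − 3q_D².
∂π/∂q_D = 243 − 8q_D − q_A = 0, so q_D = 30.375 − 0.125q_A.
Setting q_D = q_A in the reaction function: q_D = 30.375 − 0.125q_D, so q_D = 30.375 / 1.125 = 27.

27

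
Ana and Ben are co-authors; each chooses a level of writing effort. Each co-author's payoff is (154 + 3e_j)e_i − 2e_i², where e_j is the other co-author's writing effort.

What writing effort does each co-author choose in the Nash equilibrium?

Ana's payoff is (154 + 3e_B)e_A − 2e_A².
∂π/∂e_A = 154 + 3e_B − 4e_A = 0, so e_A = 38.5 + 0.75e_B.
Setting e_A = e_B in the reaction function: e_A = 38.5 + 0.75e_A, so e_A = 38.5 / 0.25 = 154.

154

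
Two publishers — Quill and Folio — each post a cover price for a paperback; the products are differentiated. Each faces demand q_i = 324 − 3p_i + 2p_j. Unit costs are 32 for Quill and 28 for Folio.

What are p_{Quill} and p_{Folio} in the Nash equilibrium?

Quill's profit: π = (p_{Quill} − 32)(324 − 3p_{Quill} + 2p_{Folio}).
∂π/∂p_{Quill} = 420 − 6p_{Quill} + 2p_{Folio} = 0 ⇒ p_{Quill} = 70 + (1/3)p_{Folio}.
Similarly p_{Folio} = 68 + (1/3)p_{Quill}.
Solving the two reaction functions simultaneously: (1 − (1/3)(1/3))p_{Quill} = 70 + (1/3)·68, so (8/9)p_{Quill} = 278/3 and p_{Quill} = 104.25.
Then p_{Folio} = 68 + (1/3)·104.25 = 102.75.

104.25, 102.75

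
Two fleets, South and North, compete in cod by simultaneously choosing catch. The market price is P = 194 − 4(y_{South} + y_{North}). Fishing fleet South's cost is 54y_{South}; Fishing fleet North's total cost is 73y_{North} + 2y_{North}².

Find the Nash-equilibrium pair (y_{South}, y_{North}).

14.95, 5.1

Fishing fleet South's profit: π = y_{South}(194 − 4(y_{South} + y_{North})) − 54y_{South}.
∂π/∂y_{South} = 140 − 8y_{South} − 4y_{North} = 0, so y_{South} = 17.5 − 0.5y_{North}.
For North: ∂π/∂y_{North} = 121 − 12y_{North} − 4y_{South} = 0 ⇒ y_{North} = 121/12 − (1/3)y_{South}.
Plugging y_{North} into South's best response: y_{South} = 17.5 − 0.5(121/12 − (1/3)y_{South}) ⇒ (5/6)y_{South} = 299/24, so y_{South} = 14.95.
Then y_{North} = 121/12 − (1/3)·14.95 = 5.1.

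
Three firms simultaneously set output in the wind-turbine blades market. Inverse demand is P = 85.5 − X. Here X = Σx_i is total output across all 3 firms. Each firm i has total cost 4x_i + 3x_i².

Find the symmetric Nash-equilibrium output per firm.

A representative firm's profit is π_i = x_i(85.5 − X) − 4x_i − 3x_i², with X = x_i + Σ_{j≠i} x_j.
First-order condition: 81.5 − 8x_i − Σ_{j≠i} x_j = 0.
Imposing symmetry (x_j = x for all j) turns Σ_{j≠i} x_j into 2x, so 81.5 = 10x and x = 8.15.

8.15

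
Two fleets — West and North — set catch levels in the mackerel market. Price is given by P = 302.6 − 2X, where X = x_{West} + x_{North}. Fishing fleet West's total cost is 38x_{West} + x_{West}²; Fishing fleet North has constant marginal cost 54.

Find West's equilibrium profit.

2362.0908

Fishing fleet West's profit: π = x_{West}(302.6 − 2(x_{West} + x_{North})) − 38x_{West} − x_{West}².
∂π/∂x_{West} = 264.6 − 6x_{West} − 2x_{North} = 0, so x_{West} = 44.1 − (1/3)x_{North}.
For North: ∂π/∂x_{North} = 248.6 − 4x_{North} − 2x_{West} = 0 ⇒ x_{North} = 62.15 − 0.5x_{West}.
Substituting the second reaction function into the first: x_{West} = 44.1 − (1/3)(62.15 − 0.5x_{West}), which gives (5/6)x_{West} = 1403/60 ⇒ x_{West} = 28.06.
Then x_{North} = 62.15 − 0.5·28.06 = 48.12.
Price P = 302.6 − 2·76.18 = 150.24.
West's profit: (150.24 − 38)·28.06 − (28.06)² = 2362.0908.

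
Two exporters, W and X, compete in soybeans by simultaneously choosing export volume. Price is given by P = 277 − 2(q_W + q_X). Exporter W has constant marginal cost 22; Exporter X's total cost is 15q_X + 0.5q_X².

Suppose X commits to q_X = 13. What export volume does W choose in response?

57.25

Exporter W's profit: π = q_W(277 − 2(q_W + q_X)) − 22q_W.
∂π/∂q_W = 255 − 4q_W − 2q_X = 0, so q_W = 63.75 − 0.5q_X.
At q_X = 13: q_W = 63.75 − 0.5·13 = 57.25.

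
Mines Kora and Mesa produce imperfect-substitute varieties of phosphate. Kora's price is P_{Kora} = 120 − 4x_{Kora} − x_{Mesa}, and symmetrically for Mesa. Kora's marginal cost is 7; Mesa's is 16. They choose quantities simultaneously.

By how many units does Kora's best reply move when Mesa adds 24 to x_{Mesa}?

Mine Kora's profit: π = x_{Kora}(120 − 4x_{Kora} − x_{Mesa}) − 7x_{Kora}.
∂π/∂x_{Kora} = 113 − 8x_{Kora} − x_{Mesa} = 0 ⇒ x_{Kora} = 14.125 − 0.125x_{Mesa}.
The reaction-function slope is −0.125, so a 24-unit rise in x_{Mesa} moves x_{Kora} by −0.125 × 24 = −3. Kora's best response falls — the actions are strategic substitutes.

-3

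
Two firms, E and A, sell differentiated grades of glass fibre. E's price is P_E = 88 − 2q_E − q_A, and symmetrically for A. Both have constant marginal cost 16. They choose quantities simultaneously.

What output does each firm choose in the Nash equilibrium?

Firm E's profit: π = q_E(88 − 2q_E − q_A) − 16q_E.
∂π/∂q_E = 72 − 4q_E − q_A = 0 ⇒ q_E = 18 − 0.25q_A.
By symmetry q_A = q_E; substituting into the reaction function, 1.25q_E = 18 and q_E = 14.4.

14.4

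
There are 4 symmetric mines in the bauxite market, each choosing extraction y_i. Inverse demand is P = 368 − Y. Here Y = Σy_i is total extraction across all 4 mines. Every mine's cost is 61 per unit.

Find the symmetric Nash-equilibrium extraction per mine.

61.4

A representative mine's profit is π_i = y_i(368 − Y) − 61y_i, with Y = y_i + Σ_{j≠i} y_j.
First-order condition: 307 − 2y_i − Σ_{j≠i} y_j = 0.
Imposing symmetry (y_j = y for all j) turns Σ_{j≠i} y_j into 3y, so 307 = 5y and y = 61.4.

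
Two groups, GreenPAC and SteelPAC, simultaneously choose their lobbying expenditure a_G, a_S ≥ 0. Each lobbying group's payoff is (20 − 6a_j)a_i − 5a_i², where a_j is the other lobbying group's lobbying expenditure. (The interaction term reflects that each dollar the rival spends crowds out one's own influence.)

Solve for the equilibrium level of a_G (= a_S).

1.25

GreenPAC's payoff is (20 − 6a_S)a_G − 5a_G².
∂π/∂a_G = 20 − 6a_S − 10a_G = 0, so a_G = 2 − 0.6a_S.
By symmetry a_S = a_G; substituting into the reaction function, 1.6a_G = 2 and a_G = 1.25.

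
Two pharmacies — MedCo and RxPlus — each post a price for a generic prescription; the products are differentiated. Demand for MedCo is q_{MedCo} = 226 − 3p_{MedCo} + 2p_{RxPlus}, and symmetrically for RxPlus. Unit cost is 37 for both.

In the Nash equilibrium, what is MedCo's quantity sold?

141.75

MedCo's profit: π = (p_{MedCo} − 37)(226 − 3p_{MedCo} + 2p_{RxPlus}).
∂π/∂p_{MedCo} = 337 − 6p_{MedCo} + 2p_{RxPlus} = 0 ⇒ p_{MedCo} = 337/6 + (1/3)p_{RxPlus}.
Setting p_{MedCo} = p_{RxPlus} in the reaction function: p_{MedCo} = 337/6 + (1/3)p_{MedCo}, so p_{MedCo} = (337/6) / (2/3) = 84.25.
q_{MedCo} = 226 − 3·84.25 + 2·84.25 = 141.75.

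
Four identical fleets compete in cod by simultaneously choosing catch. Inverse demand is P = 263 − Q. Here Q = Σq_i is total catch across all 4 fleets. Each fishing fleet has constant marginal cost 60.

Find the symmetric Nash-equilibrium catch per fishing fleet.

A representative fishing fleet's profit is π_i = q_i(263 − Q) − 60q_i, with Q = q_i + Σ_{j≠i} q_j.
First-order condition: 203 − 2q_i − Σ_{j≠i} q_j = 0.
Imposing symmetry (q_j = q for all j) turns Σ_{j≠i} q_j into 3q, so 203 = 5q and q = 40.6.

40.6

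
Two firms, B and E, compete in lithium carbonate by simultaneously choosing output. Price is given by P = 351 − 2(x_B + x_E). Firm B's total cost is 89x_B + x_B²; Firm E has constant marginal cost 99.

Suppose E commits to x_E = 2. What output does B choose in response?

43

Firm B's profit: π = x_B(351 − 2(x_B + x_E)) − 89x_B − x_B².
∂π/∂x_B = 262 − 6x_B − 2x_E = 0, so x_B = 131/3 − (1/3)x_E.
At x_E = 2: x_B = 131/3 − (1/3)·2 = 43.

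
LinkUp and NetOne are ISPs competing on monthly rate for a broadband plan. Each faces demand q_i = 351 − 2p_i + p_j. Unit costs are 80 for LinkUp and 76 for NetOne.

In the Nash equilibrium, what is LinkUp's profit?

LinkUp's profit: π = (p_{LinkUp} − 80)(351 − 2p_{LinkUp} + p_{NetOne}).
∂π/∂p_{LinkUp} = 511 − 4p_{LinkUp} + p_{NetOne} = 0 ⇒ p_{LinkUp} = 127.75 + 0.25p_{NetOne}.
Similarly p_{NetOne} = 125.75 + 0.25p_{LinkUp}.
Plugging p_{NetOne} into LinkUp's best response: p_{LinkUp} = 127.75 + 0.25(125.75 + 0.25p_{LinkUp}) ⇒ 0.9375p_{LinkUp} = 159.1875, so p_{LinkUp} = 169.8.
Then p_{NetOne} = 125.75 + 0.25·169.8 = 168.2.
q_{LinkUp} = 351 − 2·169.8 + 168.2 = 179.6.
Profit = (169.8 − 80)·179.6 = 16128.08.

16128.08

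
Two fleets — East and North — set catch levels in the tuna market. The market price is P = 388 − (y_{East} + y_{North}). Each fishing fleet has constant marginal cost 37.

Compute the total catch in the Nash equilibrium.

234

Fishing fleet East's profit: π = y_{East}(388 − (y_{East} + y_{North})) − 37y_{East}.
∂π/∂y_{East} = 351 − 2y_{East} − y_{North} = 0, so y_{East} = 175.5 − 0.5y_{North}.
The game is symmetric, so in equilibrium y_{North} = y_{East}: the reaction function gives 1.5y_{East} = 175.5, hence y_{East} = 117.
Total catch: 117 + 117 = 234.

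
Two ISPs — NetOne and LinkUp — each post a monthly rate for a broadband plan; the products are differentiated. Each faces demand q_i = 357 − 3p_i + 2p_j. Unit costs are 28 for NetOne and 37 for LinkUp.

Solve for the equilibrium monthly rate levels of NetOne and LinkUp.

NetOne's profit: π = (p_{NetOne} − 28)(357 − 3p_{NetOne} + 2p_{LinkUp}).
∂π/∂p_{NetOne} = 441 − 6p_{NetOne} + 2p_{LinkUp} = 0 ⇒ p_{NetOne} = 73.5 + (1/3)p_{LinkUp}.
Similarly p_{LinkUp} = 78 + (1/3)p_{NetOne}.
Solving the two reaction functions simultaneously: (1 − (1/3)(1/3))p_{NetOne} = 73.5 + (1/3)·78, so (8/9)p_{NetOne} = 99.5 and p_{NetOne} = 111.9375.
Then p_{LinkUp} = 78 + (1/3)·111.9375 = 115.3125.

111.9375, 115.3125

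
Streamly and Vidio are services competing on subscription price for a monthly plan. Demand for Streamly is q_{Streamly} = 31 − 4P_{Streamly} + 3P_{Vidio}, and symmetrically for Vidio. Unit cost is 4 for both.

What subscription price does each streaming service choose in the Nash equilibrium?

9.4

Streamly's profit: π = (P_{Streamly} − 4)(31 − 4P_{Streamly} + 3P_{Vidio}).
∂π/∂P_{Streamly} = 47 − 8P_{Streamly} + 3P_{Vidio} = 0 ⇒ P_{Streamly} = 5.875 + 0.375P_{Vidio}.
Setting P_{Streamly} = P_{Vidio} in the reaction function: P_{Streamly} = 5.875 + 0.375P_{Streamly}, so P_{Streamly} = 5.875 / 0.625 = 9.4.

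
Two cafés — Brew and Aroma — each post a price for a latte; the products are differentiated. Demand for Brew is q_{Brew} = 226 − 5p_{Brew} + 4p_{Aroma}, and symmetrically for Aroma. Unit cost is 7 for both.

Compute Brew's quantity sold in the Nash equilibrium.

Brew's profit: π = (p_{Brew} − 7)(226 − 5p_{Brew} + 4p_{Aroma}).
∂π/∂p_{Brew} = 261 − 10p_{Brew} + 4p_{Aroma} = 0 ⇒ p_{Brew} = 26.1 + 0.4p_{Aroma}.
Setting p_{Brew} = p_{Aroma} in the reaction function: p_{Brew} = 26.1 + 0.4p_{Brew}, so p_{Brew} = 26.1 / 0.6 = 43.5.
q_{Brew} = 226 − 5·43.5 + 4·43.5 = 182.5.

182.5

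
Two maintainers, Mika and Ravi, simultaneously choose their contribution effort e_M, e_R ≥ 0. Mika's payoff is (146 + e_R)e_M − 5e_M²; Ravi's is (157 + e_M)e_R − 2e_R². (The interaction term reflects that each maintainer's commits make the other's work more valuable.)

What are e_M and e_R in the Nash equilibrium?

19, 44

Expanding Mika's payoff: 146e_M + e_Re_M − 5e_M².
∂π/∂e_M = 146 + e_R − 10e_M = 0, so e_M = 14.6 + 0.1e_R.
Likewise for Ravi: e_R = 39.25 + 0.25e_M.
Plugging e_R into Mika's best response: e_M = 14.6 + 0.1(39.25 + 0.25e_M) ⇒ 0.975e_M = 18.525, so e_M = 19.
Then e_R = 39.25 + 0.25·19 = 44.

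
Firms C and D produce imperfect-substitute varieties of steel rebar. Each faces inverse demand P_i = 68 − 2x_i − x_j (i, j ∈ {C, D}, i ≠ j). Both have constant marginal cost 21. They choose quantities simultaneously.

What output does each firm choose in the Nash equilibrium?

Firm C's profit: π = x_C(68 − 2x_C − x_D) − 21x_C.
∂π/∂x_C = 47 − 4x_C − x_D = 0 ⇒ x_C = 11.75 − 0.25x_D.
The game is symmetric, so in equilibrium x_D = x_C: the reaction function gives 1.25x_C = 11.75, hence x_C = 9.4.

9.4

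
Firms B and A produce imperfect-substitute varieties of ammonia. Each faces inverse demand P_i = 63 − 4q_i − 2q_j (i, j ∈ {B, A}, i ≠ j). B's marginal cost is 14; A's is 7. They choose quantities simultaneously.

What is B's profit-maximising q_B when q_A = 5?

4.875

Firm B's profit: π = q_B(63 − 4q_B − 2q_A) − 14q_B.
∂π/∂q_B = 49 − 8q_B − 2q_A = 0 ⇒ q_B = 6.125 − 0.25q_A.
At q_A = 5: q_B = 6.125 − 0.25·5 = 4.875.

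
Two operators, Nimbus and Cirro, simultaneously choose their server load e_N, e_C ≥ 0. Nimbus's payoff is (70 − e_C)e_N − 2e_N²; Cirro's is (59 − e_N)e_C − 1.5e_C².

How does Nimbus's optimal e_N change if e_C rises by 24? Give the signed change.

Expanding Nimbus's payoff: 70e_N − e_Ce_N − 2e_N².
∂π/∂e_N = 70 − e_C − 4e_N = 0, so e_N = 17.5 − 0.25e_C.
The reaction-function slope is −0.25, so a 24-unit rise in e_C moves e_N by −0.25 × 24 = −6. Nimbus's best response falls — the actions are strategic substitutes.

-6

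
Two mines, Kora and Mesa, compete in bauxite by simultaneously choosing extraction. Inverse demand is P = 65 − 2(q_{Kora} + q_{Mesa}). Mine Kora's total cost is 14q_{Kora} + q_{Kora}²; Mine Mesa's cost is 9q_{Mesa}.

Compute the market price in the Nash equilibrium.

32.4

Mine Kora's profit: π = q_{Kora}(65 − 2(q_{Kora} + q_{Mesa})) − 14q_{Kora} − q_{Kora}².
∂π/∂q_{Kora} = 51 − 6q_{Kora} − 2q_{Mesa} = 0, so q_{Kora} = 8.5 − (1/3)q_{Mesa}.
For Mesa: ∂π/∂q_{Mesa} = 56 − 4q_{Mesa} − 2q_{Kora} = 0 ⇒ q_{Mesa} = 14 − 0.5q_{Kora}.
Substituting the second reaction function into the first: q_{Kora} = 8.5 − (1/3)(14 − 0.5q_{Kora}), which gives (5/6)q_{Kora} = 23/6 ⇒ q_{Kora} = 4.6.
Then q_{Mesa} = 14 − 0.5·4.6 = 11.7.
Equilibrium price: P = 65 − 2·16.3 = 32.4.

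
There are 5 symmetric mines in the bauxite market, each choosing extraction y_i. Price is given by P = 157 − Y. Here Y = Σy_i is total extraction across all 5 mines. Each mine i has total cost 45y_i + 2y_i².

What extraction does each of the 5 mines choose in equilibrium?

11.2

A representative mine's profit is π_i = y_i(157 − Y) − 45y_i − 2y_i², with Y = y_i + Σ_{j≠i} y_j.
First-order condition: 112 − 6y_i − Σ_{j≠i} y_j = 0.
Imposing symmetry (y_j = y for all j) turns Σ_{j≠i} y_j into 4y, so 112 = 10y and y = 11.2.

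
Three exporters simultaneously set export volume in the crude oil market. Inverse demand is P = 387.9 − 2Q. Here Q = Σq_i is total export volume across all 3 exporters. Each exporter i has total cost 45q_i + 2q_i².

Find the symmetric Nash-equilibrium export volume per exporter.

28.575

A representative exporter's profit is π_i = q_i(387.9 − 2Q) − 45q_i − 2q_i², with Q = q_i + Σ_{j≠i} q_j.
First-order condition: 342.9 − 8q_i − 2Σ_{j≠i} q_j = 0.
In a symmetric equilibrium every exporter chooses the same q, so Σ_{j≠i} q_j = 2q. The condition becomes 342.9 − 12q = 0, giving q = 342.9/12 = 28.575.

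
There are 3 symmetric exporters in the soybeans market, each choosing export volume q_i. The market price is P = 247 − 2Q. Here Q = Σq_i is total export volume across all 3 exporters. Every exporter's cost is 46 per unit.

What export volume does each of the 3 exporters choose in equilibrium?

25.125

A representative exporter's profit is π_i = q_i(247 − 2Q) − 46q_i, with Q = q_i + Σ_{j≠i} q_j.
First-order condition: 201 − 4q_i − 2Σ_{j≠i} q_j = 0.
In a symmetric equilibrium every exporter chooses the same q, so Σ_{j≠i} q_j = 2q. The condition becomes 201 − 8q = 0, giving q = 201/8 = 25.125.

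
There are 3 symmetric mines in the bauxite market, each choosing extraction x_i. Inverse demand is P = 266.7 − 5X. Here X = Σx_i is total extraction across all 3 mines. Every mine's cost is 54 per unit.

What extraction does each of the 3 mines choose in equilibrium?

10.635

A representative mine's profit is π_i = x_i(266.7 − 5X) − 54x_i, with X = x_i + Σ_{j≠i} x_j.
First-order condition: 212.7 − 10x_i − 5Σ_{j≠i} x_j = 0.
With identical mines, set every x_j = x: then 212.7 − 10x − 10x = 0, i.e. x = 212.7/20 = 10.635.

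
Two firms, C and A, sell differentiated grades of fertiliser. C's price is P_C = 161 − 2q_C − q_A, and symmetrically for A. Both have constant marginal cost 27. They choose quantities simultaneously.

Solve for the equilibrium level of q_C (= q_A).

26.8

Firm C's profit: π = q_C(161 − 2q_C − q_A) − 27q_C.
∂π/∂q_C = 134 − 4q_C − q_A = 0 ⇒ q_C = 33.5 − 0.25q_A.
By symmetry q_A = q_C; substituting into the reaction function, 1.25q_C = 33.5 and q_C = 26.8.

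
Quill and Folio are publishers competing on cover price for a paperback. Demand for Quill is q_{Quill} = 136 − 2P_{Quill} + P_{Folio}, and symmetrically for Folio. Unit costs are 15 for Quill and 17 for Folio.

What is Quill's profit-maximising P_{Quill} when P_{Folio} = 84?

Quill's profit: π = (P_{Quill} − 15)(136 − 2P_{Quill} + P_{Folio}).
∂π/∂P_{Quill} = 166 − 4P_{Quill} + P_{Folio} = 0 ⇒ P_{Quill} = 41.5 + 0.25P_{Folio}.
At P_{Folio} = 84: P_{Quill} = 41.5 + 0.25·84 = 62.5.

62.5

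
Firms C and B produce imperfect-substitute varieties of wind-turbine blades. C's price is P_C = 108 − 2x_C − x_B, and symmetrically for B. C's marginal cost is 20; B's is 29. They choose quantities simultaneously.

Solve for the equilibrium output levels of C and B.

Firm C's profit: π = x_C(108 − 2x_C − x_B) − 20x_C.
∂π/∂x_C = 88 − 4x_C − x_B = 0 ⇒ x_C = 22 − 0.25x_B.
Similarly x_B = 19.75 − 0.25x_C.
Solving the two reaction functions simultaneously: (1 − (−0.25)(−0.25))x_C = 22 − 0.25·19.75, so 0.9375x_C = 17.0625 and x_C = 18.2.
Then x_B = 19.75 − 0.25·18.2 = 15.2.

18.2, 15.2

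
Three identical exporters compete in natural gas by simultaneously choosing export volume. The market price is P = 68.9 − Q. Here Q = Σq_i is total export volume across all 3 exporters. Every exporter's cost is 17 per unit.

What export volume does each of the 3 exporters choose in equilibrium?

A representative exporter's profit is π_i = q_i(68.9 − Q) − 17q_i, with Q = q_i + Σ_{j≠i} q_j.
First-order condition: 51.9 − 2q_i − Σ_{j≠i} q_j = 0.
With identical exporters, set every q_j = q: then 51.9 − 2q − 2q = 0, i.e. q = 51.9/4 = 12.975.

12.975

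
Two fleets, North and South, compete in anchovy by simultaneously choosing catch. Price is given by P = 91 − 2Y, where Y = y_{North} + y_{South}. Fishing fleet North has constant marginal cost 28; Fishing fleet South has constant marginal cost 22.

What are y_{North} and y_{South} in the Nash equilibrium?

9.5, 12.5

Fishing fleet North's profit: π = y_{North}(91 − 2(y_{North} + y_{South})) − 28y_{North}.
∂π/∂y_{North} = 63 − 4y_{North} − 2y_{South} = 0, so y_{North} = 15.75 − 0.5y_{South}.
By the same steps for South: y_{South} = 17.25 − 0.5y_{North}.
Solving the two reaction functions simultaneously: (1 − (−0.5)(−0.5))y_{North} = 15.75 − 0.5·17.25, so 0.75y_{North} = 7.125 and y_{North} = 9.5.
Then y_{South} = 17.25 − 0.5·9.5 = 12.5.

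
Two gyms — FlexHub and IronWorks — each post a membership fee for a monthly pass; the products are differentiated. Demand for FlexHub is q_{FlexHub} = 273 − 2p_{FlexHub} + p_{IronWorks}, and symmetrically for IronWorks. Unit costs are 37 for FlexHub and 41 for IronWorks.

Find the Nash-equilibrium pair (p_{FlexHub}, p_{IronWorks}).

116.2, 117.8

FlexHub's profit: π = (p_{FlexHub} − 37)(273 − 2p_{FlexHub} + p_{IronWorks}).
∂π/∂p_{FlexHub} = 347 − 4p_{FlexHub} + p_{IronWorks} = 0 ⇒ p_{FlexHub} = 86.75 + 0.25p_{IronWorks}.
Similarly p_{IronWorks} = 88.75 + 0.25p_{FlexHub}.
Substituting the second reaction function into the first: p_{FlexHub} = 86.75 + 0.25(88.75 + 0.25p_{FlexHub}), which gives 0.9375p_{FlexHub} = 108.9375 ⇒ p_{FlexHub} = 116.2.
Then p_{IronWorks} = 88.75 + 0.25·116.2 = 117.8.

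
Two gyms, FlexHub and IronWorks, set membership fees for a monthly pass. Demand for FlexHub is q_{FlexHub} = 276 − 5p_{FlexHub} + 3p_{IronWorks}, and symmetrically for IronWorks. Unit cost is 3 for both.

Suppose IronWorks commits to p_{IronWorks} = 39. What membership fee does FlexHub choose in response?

40.8

FlexHub's profit: π = (p_{FlexHub} − 3)(276 − 5p_{FlexHub} + 3p_{IronWorks}).
∂π/∂p_{FlexHub} = 291 − 10p_{FlexHub} + 3p_{IronWorks} = 0 ⇒ p_{FlexHub} = 29.1 + 0.3p_{IronWorks}.
At p_{IronWorks} = 39: p_{FlexHub} = 29.1 + 0.3·39 = 40.8.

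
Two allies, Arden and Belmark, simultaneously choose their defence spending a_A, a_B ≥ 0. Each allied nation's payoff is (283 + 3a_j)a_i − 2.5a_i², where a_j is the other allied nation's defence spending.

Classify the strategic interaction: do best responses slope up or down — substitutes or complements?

Arden's payoff is (283 + 3a_B)a_A − 2.5a_A².
∂π/∂a_A = 283 + 3a_B − 5a_A = 0, so a_A = 56.6 + 0.6a_B.
The best-response slope da_A/da_B = 0.6 > 0: the reaction function is upward-sloping, so the choices are strategic complements.

strategic complements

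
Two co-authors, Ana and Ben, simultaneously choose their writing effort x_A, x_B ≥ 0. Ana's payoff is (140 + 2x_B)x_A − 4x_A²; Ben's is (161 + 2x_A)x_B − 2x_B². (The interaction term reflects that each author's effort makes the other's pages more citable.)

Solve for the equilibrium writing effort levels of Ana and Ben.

Expanding Ana's payoff: 140x_A + 2x_Bx_A − 4x_A².
∂π/∂x_A = 140 + 2x_B − 8x_A = 0, so x_A = 17.5 + 0.25x_B.
Likewise for Ben: x_B = 40.25 + 0.5x_A.
Solving the two reaction functions simultaneously: (1 − (0.25)(0.5))x_A = 17.5 + 0.25·40.25, so 0.875x_A = 27.5625 and x_A = 31.5.
Then x_B = 40.25 + 0.5·31.5 = 56.

31.5, 56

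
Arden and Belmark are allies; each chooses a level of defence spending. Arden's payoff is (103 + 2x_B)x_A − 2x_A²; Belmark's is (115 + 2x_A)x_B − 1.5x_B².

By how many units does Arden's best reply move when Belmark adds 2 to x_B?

1

Expanding Arden's payoff: 103x_A + 2x_Bx_A − 2x_A².
∂π/∂x_A = 103 + 2x_B − 4x_A = 0, so x_A = 25.75 + 0.5x_B.
The reaction-function slope is 0.5, so a 2-unit rise in x_B moves x_A by 0.5 × 2 = 1. Arden's best response rises — the actions are strategic complements.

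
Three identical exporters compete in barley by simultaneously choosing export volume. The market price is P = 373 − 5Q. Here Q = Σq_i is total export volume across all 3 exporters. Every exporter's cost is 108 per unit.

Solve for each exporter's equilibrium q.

A representative exporter's profit is π_i = q_i(373 − 5Q) − 108q_i, with Q = q_i + Σ_{j≠i} q_j.
First-order condition: 265 − 10q_i − 5Σ_{j≠i} q_j = 0.
Imposing symmetry (q_j = q for all j) turns Σ_{j≠i} q_j into 2q, so 265 = 20q and q = 13.25.

13.25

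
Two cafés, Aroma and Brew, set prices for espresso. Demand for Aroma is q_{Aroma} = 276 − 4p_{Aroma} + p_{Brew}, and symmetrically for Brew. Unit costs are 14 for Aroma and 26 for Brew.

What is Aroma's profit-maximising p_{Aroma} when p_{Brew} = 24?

44.5

Aroma's profit: π = (p_{Aroma} − 14)(276 − 4p_{Aroma} + p_{Brew}).
∂π/∂p_{Aroma} = 332 − 8p_{Aroma} + p_{Brew} = 0 ⇒ p_{Aroma} = 41.5 + 0.125p_{Brew}.
At p_{Brew} = 24: p_{Aroma} = 41.5 + 0.125·24 = 44.5.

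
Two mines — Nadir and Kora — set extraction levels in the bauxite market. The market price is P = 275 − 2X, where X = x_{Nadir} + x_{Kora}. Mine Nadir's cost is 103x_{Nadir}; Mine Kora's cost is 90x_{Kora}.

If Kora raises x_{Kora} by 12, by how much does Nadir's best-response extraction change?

Mine Nadir's profit: π = x_{Nadir}(275 − 2(x_{Nadir} + x_{Kora})) − 103x_{Nadir}.
∂π/∂x_{Nadir} = 172 − 4x_{Nadir} − 2x_{Kora} = 0, so x_{Nadir} = 43 − 0.5x_{Kora}.
The reaction-function slope is −0.5, so a 12-unit rise in x_{Kora} moves x_{Nadir} by −0.5 × 12 = −6. Nadir's best response falls — the actions are strategic substitutes.

-6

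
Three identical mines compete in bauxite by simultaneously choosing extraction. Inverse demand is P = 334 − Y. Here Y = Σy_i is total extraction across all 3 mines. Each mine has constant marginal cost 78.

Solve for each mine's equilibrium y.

64

A representative mine's profit is π_i = y_i(334 − Y) − 78y_i, with Y = y_i + Σ_{j≠i} y_j.
First-order condition: 256 − 2y_i − Σ_{j≠i} y_j = 0.
Imposing symmetry (y_j = y for all j) turns Σ_{j≠i} y_j into 2y, so 256 = 4y and y = 64.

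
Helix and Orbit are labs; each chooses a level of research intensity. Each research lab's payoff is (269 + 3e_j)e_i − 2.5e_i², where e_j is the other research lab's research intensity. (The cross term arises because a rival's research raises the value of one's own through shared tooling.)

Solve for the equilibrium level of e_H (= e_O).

134.5

Helix's payoff is (269 + 3e_O)e_H − 2.5e_H².
∂π/∂e_H = 269 + 3e_O − 5e_H = 0, so e_H = 53.8 + 0.6e_O.
By symmetry e_O = e_H; substituting into the reaction function, 0.4e_H = 53.8 and e_H = 134.5.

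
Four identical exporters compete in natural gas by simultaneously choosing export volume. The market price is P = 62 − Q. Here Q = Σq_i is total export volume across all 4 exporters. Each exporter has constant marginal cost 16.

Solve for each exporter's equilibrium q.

9.2

A representative exporter's profit is π_i = q_i(62 − Q) − 16q_i, with Q = q_i + Σ_{j≠i} q_j.
First-order condition: 46 − 2q_i − Σ_{j≠i} q_j = 0.
With identical exporters, set every q_j = q: then 46 − 2q − 3q = 0, i.e. q = 46/5 = 9.2.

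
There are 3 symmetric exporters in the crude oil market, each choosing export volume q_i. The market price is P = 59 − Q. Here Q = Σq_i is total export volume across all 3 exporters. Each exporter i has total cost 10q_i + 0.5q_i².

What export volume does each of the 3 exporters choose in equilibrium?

9.8

A representative exporter's profit is π_i = q_i(59 − Q) − 10q_i − 0.5q_i², with Q = q_i + Σ_{j≠i} q_j.
First-order condition: 49 − 3q_i − Σ_{j≠i} q_j = 0.
Imposing symmetry (q_j = q for all j) turns Σ_{j≠i} q_j into 2q, so 49 = 5q and q = 9.8.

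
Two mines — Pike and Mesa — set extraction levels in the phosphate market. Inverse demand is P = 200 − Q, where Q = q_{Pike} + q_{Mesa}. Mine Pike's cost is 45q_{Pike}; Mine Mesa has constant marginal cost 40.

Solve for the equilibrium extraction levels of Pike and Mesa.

Mine Pike's profit: π = q_{Pike}(200 − (q_{Pike} + q_{Mesa})) − 45q_{Pike}.
∂π/∂q_{Pike} = 155 − 2q_{Pike} − q_{Mesa} = 0, so q_{Pike} = 77.5 − 0.5q_{Mesa}.
By the same steps for Mesa: q_{Mesa} = 80 − 0.5q_{Pike}.
Plugging q_{Mesa} into Pike's best response: q_{Pike} = 77.5 − 0.5(80 − 0.5q_{Pike}) ⇒ 0.75q_{Pike} = 37.5, so q_{Pike} = 50.
Then q_{Mesa} = 80 − 0.5·50 = 55.

50, 55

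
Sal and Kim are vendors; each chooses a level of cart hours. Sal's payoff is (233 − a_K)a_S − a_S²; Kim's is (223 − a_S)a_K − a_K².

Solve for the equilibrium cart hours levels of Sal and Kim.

81, 71

Expanding Sal's payoff: 233a_S − a_Ka_S − a_S².
∂π/∂a_S = 233 − a_K − 2a_S = 0, so a_S = 116.5 − 0.5a_K.
Likewise for Kim: a_K = 111.5 − 0.5a_S.
Solving the two reaction functions simultaneously: (1 − (−0.5)(−0.5))a_S = 116.5 − 0.5·111.5, so 0.75a_S = 60.75 and a_S = 81.
Then a_K = 111.5 − 0.5·81 = 71.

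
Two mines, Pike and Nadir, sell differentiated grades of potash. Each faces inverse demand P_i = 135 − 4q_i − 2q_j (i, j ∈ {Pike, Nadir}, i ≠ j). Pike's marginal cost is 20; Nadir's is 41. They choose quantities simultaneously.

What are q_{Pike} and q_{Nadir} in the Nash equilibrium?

12.2, 8.7

Mine Pike's profit: π = q_{Pike}(135 − 4q_{Pike} − 2q_{Nadir}) − 20q_{Pike}.
∂π/∂q_{Pike} = 115 − 8q_{Pike} − 2q_{Nadir} = 0 ⇒ q_{Pike} = 14.375 − 0.25q_{Nadir}.
Similarly q_{Nadir} = 11.75 − 0.25q_{Pike}.
Solving the two reaction functions simultaneously: (1 − (−0.25)(−0.25))q_{Pike} = 14.375 − 0.25·11.75, so 0.9375q_{Pike} = 11.4375 and q_{Pike} = 12.2.
Then q_{Nadir} = 11.75 − 0.25·12.2 = 8.7.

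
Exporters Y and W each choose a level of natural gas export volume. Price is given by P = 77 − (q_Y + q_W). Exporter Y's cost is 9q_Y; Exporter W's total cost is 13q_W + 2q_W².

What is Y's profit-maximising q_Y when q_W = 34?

17

Exporter Y's profit: π = q_Y(77 − (q_Y + q_W)) − 9q_Y.
∂π/∂q_Y = 68 − 2q_Y − q_W = 0, so q_Y = 34 − 0.5q_W.
At q_W = 34: q_Y = 34 − 0.5·34 = 17.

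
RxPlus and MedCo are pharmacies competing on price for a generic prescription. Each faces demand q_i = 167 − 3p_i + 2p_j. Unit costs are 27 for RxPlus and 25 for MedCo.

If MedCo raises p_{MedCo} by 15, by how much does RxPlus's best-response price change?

5

RxPlus's profit: π = (p_{RxPlus} − 27)(167 − 3p_{RxPlus} + 2p_{MedCo}).
∂π/∂p_{RxPlus} = 248 − 6p_{RxPlus} + 2p_{MedCo} = 0 ⇒ p_{RxPlus} = 124/3 + (1/3)p_{MedCo}.
The reaction-function slope is 1/3, so a 15-unit rise in p_{MedCo} moves p_{RxPlus} by 1/3 × 15 = 5. RxPlus's best response rises — the actions are strategic complements.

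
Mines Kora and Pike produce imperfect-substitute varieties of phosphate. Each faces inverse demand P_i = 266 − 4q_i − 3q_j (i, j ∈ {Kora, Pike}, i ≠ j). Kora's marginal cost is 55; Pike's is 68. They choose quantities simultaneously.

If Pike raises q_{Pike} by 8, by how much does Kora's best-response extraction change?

Mine Kora's profit: π = q_{Kora}(266 − 4q_{Kora} − 3q_{Pike}) − 55q_{Kora}.
∂π/∂q_{Kora} = 211 − 8q_{Kora} − 3q_{Pike} = 0 ⇒ q_{Kora} = 26.375 − 0.375q_{Pike}.
The reaction-function slope is −0.375, so an 8-unit rise in q_{Pike} moves q_{Kora} by −0.375 × 8 = −3. Kora's best response falls — the actions are strategic substitutes.

-3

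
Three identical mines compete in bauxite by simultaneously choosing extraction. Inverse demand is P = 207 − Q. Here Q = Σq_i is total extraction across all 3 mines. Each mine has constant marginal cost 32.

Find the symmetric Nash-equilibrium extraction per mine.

43.75

A representative mine's profit is π_i = q_i(207 − Q) − 32q_i, with Q = q_i + Σ_{j≠i} q_j.
First-order condition: 175 − 2q_i − Σ_{j≠i} q_j = 0.
Imposing symmetry (q_j = q for all j) turns Σ_{j≠i} q_j into 2q, so 175 = 4q and q = 43.75.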